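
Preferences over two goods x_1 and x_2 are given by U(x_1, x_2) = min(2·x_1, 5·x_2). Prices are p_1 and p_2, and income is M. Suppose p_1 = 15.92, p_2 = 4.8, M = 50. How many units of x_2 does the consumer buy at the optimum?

Demand: x_1*(p_1,p_2,M) = 5·M/(5·p_1 + 2·p_2), x_2* = 2·M/(5·p_1 + 2·p_2).
Here 5·15.92 + 2·4.8 = 89.2, giving x_2* = 1.1211.

x_2* = 1.1211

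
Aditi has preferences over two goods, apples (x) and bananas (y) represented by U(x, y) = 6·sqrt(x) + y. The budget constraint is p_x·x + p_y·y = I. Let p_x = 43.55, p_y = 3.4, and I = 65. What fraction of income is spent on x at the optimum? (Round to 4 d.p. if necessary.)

share on x = 0.0368

Utility is quasi-linear in y; the FOC for x is 3/√x = p_x/p_y.
Solve: √x = 3·p_y/p_x, so x*(p_x,p_y) = (3·p_y/p_x)², and y* = (I − p_x·x*)/p_y.
Plugging in: x* = (3·3.4/43.55)² = 0.0549, y* = 18.415.
Expenditure on x: 43.55·0.0549 = 2.389; share = 0.0368.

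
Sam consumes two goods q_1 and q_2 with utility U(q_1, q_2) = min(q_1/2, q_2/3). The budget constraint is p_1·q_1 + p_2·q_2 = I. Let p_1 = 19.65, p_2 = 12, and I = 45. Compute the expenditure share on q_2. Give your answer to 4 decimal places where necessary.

share on q_2 = 0.4781

With perfect complements, no substitution: consume in ratio q_1:q_2 = 2:3.
Budget: p_1·q_1 + p_2·(3/2)·q_1 = I, so (2·p_1 + 3·p_2)·q_1 = 2·I.
Demand: q_1*(p_1,p_2,I) = 2·I/(2·p_1 + 3·p_2), q_2* = 3·I/(2·p_1 + 3·p_2).
Here 2·19.65 + 3·12 = 75.3, giving q_1* = 1.1952 and q_2* = 1.7928.
Expenditure on q_2: 12·1.7928 = 21.5139; share = 0.4781.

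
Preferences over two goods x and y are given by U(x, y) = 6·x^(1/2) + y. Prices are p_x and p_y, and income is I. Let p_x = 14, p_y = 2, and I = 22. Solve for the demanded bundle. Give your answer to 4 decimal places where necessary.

Utility is quasi-linear in y; the FOC for x is 3/√x = p_x/p_y.
Solve: √x = 3·p_y/p_x, so x*(p_x,p_y) = (3·p_y/p_x)², and y* = (I − p_x·x*)/p_y.
Plugging in: x* = (3·2/14)² = 0.1837, y* = 9.7143.

x* = 0.1837, y* = 9.7143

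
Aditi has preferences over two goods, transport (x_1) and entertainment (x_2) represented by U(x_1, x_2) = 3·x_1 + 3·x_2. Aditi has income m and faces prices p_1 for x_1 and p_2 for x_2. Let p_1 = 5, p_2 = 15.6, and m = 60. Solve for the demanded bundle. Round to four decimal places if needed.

x_1 gives more utility per dollar, so spend all income on x_1: x_1* = m/p_1, x_2* = 0.
Numerically: x_1* = 12, x_2* = 0.

x_1* = 12, x_2* = 0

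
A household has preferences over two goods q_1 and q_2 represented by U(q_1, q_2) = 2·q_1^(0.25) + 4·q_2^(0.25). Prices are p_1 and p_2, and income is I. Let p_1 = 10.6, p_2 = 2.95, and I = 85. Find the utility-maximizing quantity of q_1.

MU_q_1 ∝ 2·q_1^(-0.75), MU_q_2 ∝ 4·q_2^(-0.75), so MRS = (1/2)·(q_2/q_1)^(0.75) = p_1/p_2.
Hence q_2/q_1 = (2·p_1/p_2)^(1/(0.75)), i.e. raised to the 4/3 power.
With the ratio pinned down, the budget gives q_1* = I/(p_1 + p_2·(q_2/q_1)) and q_2* = (q_2/q_1)·q_1*.
Numerically q_2/q_1 = 13.868148, so q_1* = 85/(10.6 + 2.95·13.868148) = 1.6501.

q_1* = 1.6501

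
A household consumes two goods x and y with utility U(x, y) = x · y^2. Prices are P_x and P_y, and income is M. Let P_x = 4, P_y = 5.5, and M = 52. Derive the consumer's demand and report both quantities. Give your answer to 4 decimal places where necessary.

Tangency: MRS = (1/2)·y/x = P_x/P_y.
Rearranging, P_y·y = 2·P_x·x. Substituting into the budget gives P_x·x·(1 + 2) = M.
Demand: x*(P_x,P_y,M) = 1/3·M/P_x and y* = 2/3·M/P_y.
At P_x=4, P_y=5.5, M=52: x* = 1/3·52/4 = 4.3333, y* = 6.303.

x* = 4.3333, y* = 6.303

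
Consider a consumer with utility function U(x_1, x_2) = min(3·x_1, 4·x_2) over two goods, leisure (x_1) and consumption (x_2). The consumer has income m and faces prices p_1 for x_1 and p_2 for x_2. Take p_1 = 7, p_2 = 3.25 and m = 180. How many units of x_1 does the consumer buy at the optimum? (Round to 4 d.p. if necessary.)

x_1* = 19.0728

Leontief preferences: the optimum is at the kink where x_1/4 = x_2/3, i.e. x_2 = (3/4)·x_1.
Budget: p_1·x_1 + p_2·(3/4)·x_1 = m, so (4·p_1 + 3·p_2)·x_1 = 4·m.
Demand: x_1*(p_1,p_2,m) = 4·m/(4·p_1 + 3·p_2), x_2* = 3·m/(4·p_1 + 3·p_2).
Here 4·7 + 3·3.25 = 37.75, giving x_1* = 19.0728.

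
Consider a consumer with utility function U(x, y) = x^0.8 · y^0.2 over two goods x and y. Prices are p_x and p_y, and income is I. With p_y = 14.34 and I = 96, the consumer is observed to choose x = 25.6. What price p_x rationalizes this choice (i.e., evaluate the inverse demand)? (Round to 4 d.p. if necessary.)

Tangency: MRS = 4·y/x = p_x/p_y.
Rearranging, p_y·y = (1/4)·p_x·x. Substituting into the budget gives p_x·x·(1 + (1/4)) = I.
Demand: x*(p_x,p_y,I) = 0.8·I/p_x and y* = 0.2·I/p_y.
Set x* = 25.6 in the demand function and solve for p_x: p_x = 3.

p_x = 3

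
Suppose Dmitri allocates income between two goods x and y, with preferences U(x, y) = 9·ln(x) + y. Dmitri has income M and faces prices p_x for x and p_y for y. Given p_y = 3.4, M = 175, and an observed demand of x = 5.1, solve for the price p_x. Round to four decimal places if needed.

MU_x = 9/x, MU_y = 1. Tangency: 9/x = p_x/p_y.
So x*(p_x,p_y) = 9·p_y/p_x, independent of income; and y* = (M − 9·p_y)/p_y.
Set x* = 5.1 in the demand function and solve for p_x: p_x = 6.

p_x = 6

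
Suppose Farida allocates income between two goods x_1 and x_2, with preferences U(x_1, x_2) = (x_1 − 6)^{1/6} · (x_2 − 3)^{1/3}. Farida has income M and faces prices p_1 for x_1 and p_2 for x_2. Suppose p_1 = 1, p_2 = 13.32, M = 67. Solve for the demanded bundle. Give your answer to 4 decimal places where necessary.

x_1* = 13.0133, x_2* = 4.0531

After buying the subsistence bundle (6, 3), a share 1/3 of the remaining income goes to x_1: x_1* = 6 + 1/3·(M − 6p_1 − 3p_2)/p_1.
Discretionary income = 67 − 6·1 − 3·13.32 = 21.04; x_1* = 6 + 1/3·21.04/1 = 13.0133; x_2* = 3 + 2/3·21.04/13.32 = 4.0531.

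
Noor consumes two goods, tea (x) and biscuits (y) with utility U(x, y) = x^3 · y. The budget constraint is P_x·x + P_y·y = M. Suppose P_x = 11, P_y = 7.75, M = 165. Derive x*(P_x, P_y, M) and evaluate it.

Demand: x*(P_x,P_y,M) = 0.75·M/P_x and y* = 0.25·M/P_y.
At P_x=11, P_y=7.75, M=165: x* = 0.75·165/11 = 11.25.

x* = 11.25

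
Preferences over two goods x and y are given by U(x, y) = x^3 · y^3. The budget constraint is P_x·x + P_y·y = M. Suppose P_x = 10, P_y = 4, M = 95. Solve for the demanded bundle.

x* = 4.75, y* = 11.875

The MRS is y/x. Set MRS = P_x/P_y.
So 3·P_y·y = 3·P_x·x; combined with the budget, a share 0.5 of income goes to x.
Demand: x*(P_x,P_y,M) = 0.5·M/P_x and y* = 0.5·M/P_y.
At P_x=10, P_y=4, M=95: x* = 0.5·95/10 = 4.75, y* = 11.875.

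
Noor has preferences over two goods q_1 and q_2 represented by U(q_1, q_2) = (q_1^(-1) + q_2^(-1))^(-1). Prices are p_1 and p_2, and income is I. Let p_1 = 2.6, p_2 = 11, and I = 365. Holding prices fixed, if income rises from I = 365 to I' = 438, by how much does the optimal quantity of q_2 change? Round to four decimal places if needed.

Δq_2* = 4.4654

MU_q_1 ∝ q_1^(-2), MU_q_2 ∝ q_2^(-2), so MRS = (q_2/q_1)^(2) = p_1/p_2.
Solve for the ratio: q_2/q_1 = [p_1/p_2]^(0.5).
Substitute q_2 = (q_2/q_1)·q_1 into the budget: q_1* = I/(p_1 + p_2·(q_2/q_1)).
Numerically q_2/q_1 = 0.486172, so q_1* = 365/(2.6 + 11·0.486172) = 45.9241 and q_2* = 0.486172·45.9241 = 22.327.
At I' = 438: q_2* = 26.7924. Change: 26.7924 − 22.327 = 4.4654.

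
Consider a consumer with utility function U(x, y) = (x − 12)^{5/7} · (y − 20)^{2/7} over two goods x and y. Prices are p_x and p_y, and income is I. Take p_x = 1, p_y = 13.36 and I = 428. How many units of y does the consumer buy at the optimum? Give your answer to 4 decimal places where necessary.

Let x' = x−12, y' = y−20. MRS = (5/2)·y'/x' = p_x/p_y.
After buying the subsistence bundle (12, 20), a share 5/7 of the remaining income goes to x: x* = 12 + 5/7·(I − 12p_x − 20p_y)/p_x.
Discretionary income = 428 − 12·1 − 20·13.36 = 148.8; y* = 20 + 2/7·148.8/13.36 = 23.1822.

y* = 23.1822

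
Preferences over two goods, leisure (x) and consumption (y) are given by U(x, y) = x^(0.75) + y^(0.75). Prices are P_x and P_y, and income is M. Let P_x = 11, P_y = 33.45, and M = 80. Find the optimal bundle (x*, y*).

x* = 7.023, y* = 0.0821

MRS = MU_x/MU_y = (y/x)^(0.25). Set equal to P_x/P_y.
Hence y/x = (P_x/P_y)^(1/(0.25)), i.e. raised to the 4 power.
Substitute y = (y/x)·x into the budget: x* = M/(P_x + P_y·(y/x)).
Numerically y/x = 0.011695, so x* = 80/(11 + 33.45·0.011695) = 7.023 and y* = 0.011695·7.023 = 0.0821.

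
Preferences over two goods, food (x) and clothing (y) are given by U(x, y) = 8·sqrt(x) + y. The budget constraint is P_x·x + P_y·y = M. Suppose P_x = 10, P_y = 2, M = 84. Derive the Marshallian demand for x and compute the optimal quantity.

MU_x = 4/√x, MU_y = 1. Tangency: 4/√x = P_x/P_y.
Thus x* = (4·P_y/P_x)² — independent of M — with the rest of income spent on y.
Plugging in: x* = (4·2/10)² = 0.64.

x* = 0.64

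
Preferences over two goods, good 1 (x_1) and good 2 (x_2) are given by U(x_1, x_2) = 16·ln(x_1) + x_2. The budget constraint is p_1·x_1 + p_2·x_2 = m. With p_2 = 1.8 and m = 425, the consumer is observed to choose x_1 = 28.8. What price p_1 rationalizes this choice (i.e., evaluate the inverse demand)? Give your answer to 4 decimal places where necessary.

p_1 = 1

Set MRS = p_1/p_2: (16/x_1)/1 = p_1/p_2.
So x_1*(p_1,p_2) = 16·p_2/p_1, independent of income; and x_2* = (m − 16·p_2)/p_2.
Set x_1* = 28.8 in the demand function and solve for p_1: p_1 = 1.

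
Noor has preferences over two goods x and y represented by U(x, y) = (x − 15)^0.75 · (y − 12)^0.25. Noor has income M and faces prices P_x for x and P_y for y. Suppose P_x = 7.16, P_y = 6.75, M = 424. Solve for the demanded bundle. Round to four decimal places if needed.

Let x' = x−15, y' = y−12. MRS = 3·y'/x' = P_x/P_y.
After buying the subsistence bundle (15, 12), a share 0.75 of the remaining income goes to x: x* = 15 + 0.75·(M − 15P_x − 12P_y)/P_x.
Discretionary income = 424 − 15·7.16 − 12·6.75 = 235.6; x* = 15 + 0.75·235.6/7.16 = 39.6788; y* = 12 + 0.25·235.6/6.75 = 20.7259.

x* = 39.6788, y* = 20.7259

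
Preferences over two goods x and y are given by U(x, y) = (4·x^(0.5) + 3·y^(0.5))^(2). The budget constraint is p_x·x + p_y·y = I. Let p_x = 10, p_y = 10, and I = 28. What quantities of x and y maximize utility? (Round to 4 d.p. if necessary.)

From the CES first-order condition, (4/3)·(y/x)^(0.5) = p_x/p_y.
Hence y/x = ((3/4)·p_x/p_y)^(1/(0.5)), i.e. raised to the 2 power.
Substitute y = (y/x)·x into the budget: x* = I/(p_x + p_y·(y/x)).
Numerically y/x = 0.5625, so x* = 28/(10 + 10·0.5625) = 1.792 and y* = 0.5625·1.792 = 1.008.

x* = 1.792, y* = 1.008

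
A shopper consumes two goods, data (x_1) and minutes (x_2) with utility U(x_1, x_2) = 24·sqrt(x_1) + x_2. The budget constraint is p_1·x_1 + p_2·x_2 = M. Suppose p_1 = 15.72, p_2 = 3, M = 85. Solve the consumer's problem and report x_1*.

x_1* = 5.2444

Utility is quasi-linear in x_2; the FOC for x_1 is 12/√x_1 = p_1/p_2.
Solve: √x_1 = 12·p_2/p_1, so x_1*(p_1,p_2) = (12·p_2/p_1)², and x_2* = (M − p_1·x_1*)/p_2.
Plugging in: x_1* = (12·3/15.72)² = 5.2444.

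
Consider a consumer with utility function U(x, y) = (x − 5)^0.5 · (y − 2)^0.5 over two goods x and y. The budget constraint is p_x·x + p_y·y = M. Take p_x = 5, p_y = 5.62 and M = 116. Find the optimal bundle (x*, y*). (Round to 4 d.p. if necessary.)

After buying the subsistence bundle (5, 2), a share 0.5 of the remaining income goes to x: x* = 5 + 0.5·(M − 5p_x − 2p_y)/p_x.
Discretionary income = 116 − 5·5 − 2·5.62 = 79.76; x* = 5 + 0.5·79.76/5 = 12.976; y* = 2 + 0.5·79.76/5.62 = 9.0961.

x* = 12.976, y* = 9.0961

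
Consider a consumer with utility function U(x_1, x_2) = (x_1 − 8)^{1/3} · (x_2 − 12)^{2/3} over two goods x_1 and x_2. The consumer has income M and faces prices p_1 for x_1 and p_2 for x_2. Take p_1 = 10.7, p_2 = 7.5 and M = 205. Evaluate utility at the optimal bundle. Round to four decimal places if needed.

MRS = (1/2)·(x_2−12)/(x_1−8). Tangency with p_1/p_2 gives x_2−12 = 2·(p_1/p_2)·(x_1−8).
After buying the subsistence bundle (8, 12), a share 1/3 of the remaining income goes to x_1: x_1* = 8 + 1/3·(M − 8p_1 − 12p_2)/p_1.
Discretionary income = 205 − 8·10.7 − 12·7.5 = 29.4; x_1* = 8 + 1/3·29.4/10.7 = 8.9159; x_2* = 12 + 2/3·29.4/7.5 = 14.6133.
Utility at the optimum: U(8.9159, 14.6133) = 1.8425.

V = 1.8425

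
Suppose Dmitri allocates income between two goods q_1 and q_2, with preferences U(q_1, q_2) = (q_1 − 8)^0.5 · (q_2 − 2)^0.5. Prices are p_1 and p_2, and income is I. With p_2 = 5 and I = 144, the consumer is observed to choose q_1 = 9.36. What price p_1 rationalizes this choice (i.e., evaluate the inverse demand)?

This is Cobb-Douglas in (q_1−8, q_2−2): tangency gives 0.5·p_2·(q_2−2) = 0.5·p_1·(q_1−8).
After buying the subsistence bundle (8, 2), a share 0.5 of the remaining income goes to q_1: q_1* = 8 + 0.5·(I − 8p_1 − 2p_2)/p_1.
Set q_1* = 9.36 in the demand function and solve for p_1: p_1 = 12.5.

p_1 = 12.5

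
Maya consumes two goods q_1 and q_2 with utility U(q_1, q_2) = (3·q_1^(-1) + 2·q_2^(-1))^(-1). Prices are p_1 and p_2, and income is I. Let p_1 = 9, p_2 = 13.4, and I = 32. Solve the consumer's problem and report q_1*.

MU_q_1 ∝ 3·q_1^(-2), MU_q_2 ∝ 2·q_2^(-2), so MRS = (3/2)·(q_2/q_1)^(2) = p_1/p_2.
Solve for the ratio: q_2/q_1 = [(2/3)·p_1/p_2]^(0.5).
With the ratio pinned down, the budget gives q_1* = I/(p_1 + p_2·(q_2/q_1)) and q_2* = (q_2/q_1)·q_1*.
Numerically q_2/q_1 = 0.66915, so q_1* = 32/(9 + 13.4·0.66915) = 1.7811.

q_1* = 1.7811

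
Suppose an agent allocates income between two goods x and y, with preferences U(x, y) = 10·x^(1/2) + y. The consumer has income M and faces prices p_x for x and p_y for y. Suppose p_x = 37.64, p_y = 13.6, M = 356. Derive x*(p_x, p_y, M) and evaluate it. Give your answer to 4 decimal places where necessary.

x* = 3.2638

Utility is quasi-linear in y; the FOC for x is 5/√x = p_x/p_y.
Thus x* = (5·p_y/p_x)² — independent of M — with the rest of income spent on y.
Plugging in: x* = (5·13.6/37.64)² = 3.2638.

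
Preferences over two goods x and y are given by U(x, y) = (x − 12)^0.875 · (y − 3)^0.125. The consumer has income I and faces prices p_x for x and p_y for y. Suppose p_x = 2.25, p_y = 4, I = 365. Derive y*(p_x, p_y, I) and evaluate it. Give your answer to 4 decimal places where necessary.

Let x' = x−12, y' = y−3. MRS = 7·y'/x' = p_x/p_y.
After buying the subsistence bundle (12, 3), a share 0.875 of the remaining income goes to x: x* = 12 + 0.875·(I − 12p_x − 3p_y)/p_x.
Discretionary income = 365 − 12·2.25 − 3·4 = 326; y* = 3 + 0.125·326/4 = 13.1875.

y* = 13.1875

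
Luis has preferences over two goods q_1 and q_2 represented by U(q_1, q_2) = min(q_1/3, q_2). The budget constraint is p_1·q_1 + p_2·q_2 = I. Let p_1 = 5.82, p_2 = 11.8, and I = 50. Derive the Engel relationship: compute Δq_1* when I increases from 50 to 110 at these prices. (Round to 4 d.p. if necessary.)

Δq_1* = 6.1517

Leontief preferences: the optimum is at the kink where q_1/3 = q_2/1, i.e. q_2 = (1/3)·q_1.
Budget: p_1·q_1 + p_2·(1/3)·q_1 = I, so (3·p_1 + p_2)·q_1 = 3·I.
Demand: q_1*(p_1,p_2,I) = 3·I/(3·p_1 + p_2), q_2* = I/(3·p_1 + p_2).
Here 3·5.82 + 11.8 = 29.26, giving q_1* = 5.1265.
At I' = 110: q_1* = 11.2782. Change: 11.2782 − 5.1265 = 6.1517.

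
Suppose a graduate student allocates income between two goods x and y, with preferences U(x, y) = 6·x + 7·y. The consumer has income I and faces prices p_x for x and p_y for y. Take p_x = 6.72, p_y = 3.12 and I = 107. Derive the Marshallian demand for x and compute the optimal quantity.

Linear utility — the consumer picks whichever good has higher MU/price: 6/6.72 = 0.8929 vs 7/3.12 = 2.2436.
y gives more utility per dollar, so spend all income on y: y* = I/p_y, x* = 0.
Numerically: x* = 0, y* = 34.2949.

x* = 0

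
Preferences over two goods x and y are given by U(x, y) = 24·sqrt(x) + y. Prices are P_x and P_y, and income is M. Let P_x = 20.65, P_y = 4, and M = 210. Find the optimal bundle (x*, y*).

Solve: √x = 12·P_y/P_x, so x*(P_x,P_y) = (12·P_y/P_x)², and y* = (M − P_x·x*)/P_y.
Plugging in: x* = (12·4/20.65)² = 5.4031, y* = 24.6065.

x* = 5.4031, y* = 24.6065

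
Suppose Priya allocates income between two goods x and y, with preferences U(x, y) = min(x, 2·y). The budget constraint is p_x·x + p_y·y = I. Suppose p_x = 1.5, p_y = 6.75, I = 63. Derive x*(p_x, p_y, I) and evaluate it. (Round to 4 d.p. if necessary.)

Leontief preferences: the optimum is at the kink where x/2 = y/1, i.e. y = (1/2)·x.
Budget: p_x·x + p_y·(1/2)·x = I, so (2·p_x + p_y)·x = 2·I.
Demand: x*(p_x,p_y,I) = 2·I/(2·p_x + p_y), y* = I/(2·p_x + p_y).
Here 2·1.5 + 6.75 = 9.75, giving x* = 12.9231.

x* = 12.9231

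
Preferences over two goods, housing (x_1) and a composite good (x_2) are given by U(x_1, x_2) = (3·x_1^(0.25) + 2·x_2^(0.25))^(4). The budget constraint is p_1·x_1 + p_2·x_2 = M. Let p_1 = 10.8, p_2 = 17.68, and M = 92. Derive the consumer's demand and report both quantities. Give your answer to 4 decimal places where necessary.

MRS = MU_x_1/MU_x_2 = (3/2)·(x_2/x_1)^(0.75). Set equal to p_1/p_2.
Solve for the ratio: x_2/x_1 = [(2/3)·p_1/p_2]^(4/3).
Substitute x_2 = (x_2/x_1)·x_1 into the budget: x_1* = M/(p_1 + p_2·(x_2/x_1)).
Numerically x_2/x_1 = 0.301856, so x_1* = 92/(10.8 + 17.68·0.301856) = 5.7012 and x_2* = 0.301856·5.7012 = 1.721.

x_1* = 5.7012, x_2* = 1.721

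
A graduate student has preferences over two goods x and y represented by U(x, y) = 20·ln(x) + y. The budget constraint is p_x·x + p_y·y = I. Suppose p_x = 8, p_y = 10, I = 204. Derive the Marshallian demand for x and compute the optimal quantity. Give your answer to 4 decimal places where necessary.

x* = 25

MU_x = 20/x, MU_y = 1. Tangency: 20/x = p_x/p_y.
So x*(p_x,p_y) = 20·p_y/p_x, independent of income; and y* = (I − 20·p_y)/p_y.
At the given prices: x* = 20·10/8 = 25.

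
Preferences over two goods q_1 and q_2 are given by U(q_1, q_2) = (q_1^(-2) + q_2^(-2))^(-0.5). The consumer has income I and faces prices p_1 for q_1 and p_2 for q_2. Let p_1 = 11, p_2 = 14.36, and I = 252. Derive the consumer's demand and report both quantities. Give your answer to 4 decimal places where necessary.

q_1* = 10.4395, q_2* = 9.5519

MU_q_1 ∝ q_1^(-3), MU_q_2 ∝ q_2^(-3), so MRS = (q_2/q_1)^(3) = p_1/p_2.
Hence q_2/q_1 = (p_1/p_2)^(1/(3)), i.e. raised to the 1/3 power.
With the ratio pinned down, the budget gives q_1* = I/(p_1 + p_2·(q_2/q_1)) and q_2* = (q_2/q_1)·q_1*.
Numerically q_2/q_1 = 0.914982, so q_1* = 252/(11 + 14.36·0.914982) = 10.4395 and q_2* = 0.914982·10.4395 = 9.5519.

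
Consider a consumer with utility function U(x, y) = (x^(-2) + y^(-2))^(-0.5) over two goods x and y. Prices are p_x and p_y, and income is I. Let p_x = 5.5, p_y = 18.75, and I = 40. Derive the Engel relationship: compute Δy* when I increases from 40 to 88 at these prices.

From the CES first-order condition, (y/x)^(3) = p_x/p_y.
Hence y/x = (p_x/p_y)^(1/(3)), i.e. raised to the 1/3 power.
With the ratio pinned down, the budget gives x* = I/(p_x + p_y·(y/x)) and y* = (y/x)·x*.
Numerically y/x = 0.664437, so x* = 40/(5.5 + 18.75·0.664437) = 2.2274 and y* = 0.664437·2.2274 = 1.48.
At I' = 88: y* = 3.2559. Change: 3.2559 − 1.48 = 1.776.

Δy* = 1.776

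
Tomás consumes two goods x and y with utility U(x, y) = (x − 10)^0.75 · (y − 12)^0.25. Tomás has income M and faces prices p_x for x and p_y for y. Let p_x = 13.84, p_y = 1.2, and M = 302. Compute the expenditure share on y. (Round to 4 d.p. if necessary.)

Let x' = x−10, y' = y−12. MRS = 3·y'/x' = p_x/p_y.
Substituting into the budget: x* = 10 + 0.75·(M − 10·p_x − 12·p_y)/p_x, and y* = 12 + 0.25·(…)/p_y.
Discretionary income = 302 − 10·13.84 − 12·1.2 = 149.2; x* = 10 + 0.75·149.2/13.84 = 18.0853; y* = 12 + 0.25·149.2/1.2 = 43.0833.
Expenditure on y: 1.2·43.0833 = 51.7; share = 0.1712.

share on y = 0.1712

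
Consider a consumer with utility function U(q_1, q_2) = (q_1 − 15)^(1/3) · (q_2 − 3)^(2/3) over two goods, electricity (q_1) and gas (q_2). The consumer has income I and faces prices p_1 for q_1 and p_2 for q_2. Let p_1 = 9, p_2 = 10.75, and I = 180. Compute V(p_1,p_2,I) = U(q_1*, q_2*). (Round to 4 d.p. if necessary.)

Substituting into the budget: q_1* = 15 + 1/3·(I − 15·p_1 − 3·p_2)/p_1, and q_2* = 3 + 2/3·(…)/p_2.
Discretionary income = 180 − 15·9 − 3·10.75 = 12.75; q_1* = 15 + 1/3·12.75/9 = 15.4722; q_2* = 3 + 2/3·12.75/10.75 = 3.7907.
Utility at the optimum: U(15.4722, 3.7907) = 0.6659.

V = 0.6659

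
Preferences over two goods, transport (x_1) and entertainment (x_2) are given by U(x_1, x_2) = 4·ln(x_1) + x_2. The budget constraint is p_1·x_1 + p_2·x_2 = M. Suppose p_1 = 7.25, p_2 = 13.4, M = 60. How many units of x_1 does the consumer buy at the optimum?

x_1* = 7.3931

Set MRS = p_1/p_2: (4/x_1)/1 = p_1/p_2.
So x_1*(p_1,p_2) = 4·p_2/p_1, independent of income; and x_2* = (M − 4·p_2)/p_2.
At the given prices: x_1* = 4·13.4/7.25 = 7.3931.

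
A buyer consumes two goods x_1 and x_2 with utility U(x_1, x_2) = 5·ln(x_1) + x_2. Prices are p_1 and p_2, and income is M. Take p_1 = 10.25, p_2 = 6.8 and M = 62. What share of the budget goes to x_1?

MU_x_1 = 5/x_1, MU_x_2 = 1. Tangency: 5/x_1 = p_1/p_2.
So x_1*(p_1,p_2) = 5·p_2/p_1, independent of income; and x_2* = (M − 5·p_2)/p_2.
At the given prices: x_1* = 5·6.8/10.25 = 3.3171, and x_2* = 4.1176.
Expenditure on x_1: 10.25·3.3171 = 34; share = 0.5484.

share on x_1 = 0.5484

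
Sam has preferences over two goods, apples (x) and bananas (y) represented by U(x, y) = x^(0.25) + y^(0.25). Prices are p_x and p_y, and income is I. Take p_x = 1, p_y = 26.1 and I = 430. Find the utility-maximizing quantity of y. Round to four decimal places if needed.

MU_x ∝ x^(-0.75), MU_y ∝ y^(-0.75), so MRS = (y/x)^(0.75) = p_x/p_y.
Solve for the ratio: y/x = [p_x/p_y]^(4/3).
With the ratio pinned down, the budget gives x* = I/(p_x + p_y·(y/x)) and y* = (y/x)·x*.
Numerically y/x = 0.012917, so x* = 430/(1 + 26.1·0.012917) = 321.5863 and y* = 0.012917·321.5863 = 4.1538.

y* = 4.1538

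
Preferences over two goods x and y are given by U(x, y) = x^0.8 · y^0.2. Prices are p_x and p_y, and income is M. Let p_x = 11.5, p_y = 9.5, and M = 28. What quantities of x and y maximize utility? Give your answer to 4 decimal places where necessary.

x* = 1.9478, y* = 0.5895

The MRS is 4·y/x. Set MRS = p_x/p_y.
So 0.8·p_y·y = 0.2·p_x·x; combined with the budget, a share 0.8 of income goes to x.
Demand: x*(p_x,p_y,M) = 0.8·M/p_x and y* = 0.2·M/p_y.
At p_x=11.5, p_y=9.5, M=28: x* = 0.8·28/11.5 = 1.9478, y* = 0.5895.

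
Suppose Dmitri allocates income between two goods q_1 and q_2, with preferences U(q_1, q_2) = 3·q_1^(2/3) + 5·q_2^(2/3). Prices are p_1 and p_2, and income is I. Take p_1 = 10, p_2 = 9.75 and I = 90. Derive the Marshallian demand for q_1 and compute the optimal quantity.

MRS = MU_q_1/MU_q_2 = (3/5)·(q_2/q_1)^(1/3). Set equal to p_1/p_2.
Solve for the ratio: q_2/q_1 = [(5/3)·p_1/p_2]^(3).
Substitute q_2 = (q_2/q_1)·q_1 into the budget: q_1* = I/(p_1 + p_2·(q_2/q_1)).
Numerically q_2/q_1 = 4.994964, so q_1* = 90/(10 + 9.75·4.994964) = 1.5332.

q_1* = 1.5332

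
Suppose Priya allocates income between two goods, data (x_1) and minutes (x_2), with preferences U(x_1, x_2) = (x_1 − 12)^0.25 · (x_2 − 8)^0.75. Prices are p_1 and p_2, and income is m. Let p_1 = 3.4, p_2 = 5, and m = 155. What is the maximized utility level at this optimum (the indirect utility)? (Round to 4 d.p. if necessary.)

V = 9.313

This is Cobb-Douglas in (x_1−12, x_2−8): tangency gives 0.25·p_2·(x_2−8) = 0.75·p_1·(x_1−12).
After buying the subsistence bundle (12, 8), a share 0.25 of the remaining income goes to x_1: x_1* = 12 + 0.25·(m − 12p_1 − 8p_2)/p_1.
Discretionary income = 155 − 12·3.4 − 8·5 = 74.2; x_1* = 12 + 0.25·74.2/3.4 = 17.4559; x_2* = 8 + 0.75·74.2/5 = 19.13.
Utility at the optimum: U(17.4559, 19.13) = 9.313.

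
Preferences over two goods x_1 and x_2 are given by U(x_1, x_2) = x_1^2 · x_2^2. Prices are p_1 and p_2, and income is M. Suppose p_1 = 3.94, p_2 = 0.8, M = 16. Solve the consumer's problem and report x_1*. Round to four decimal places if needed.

x_1* = 2.0305

The MRS is x_2/x_1. Set MRS = p_1/p_2.
So 2·p_2·x_2 = 2·p_1·x_1; combined with the budget, a share 0.5 of income goes to x_1.
Demand: x_1*(p_1,p_2,M) = 0.5·M/p_1 and x_2* = 0.5·M/p_2.
At p_1=3.94, p_2=0.8, M=16: x_1* = 0.5·16/3.94 = 2.0305.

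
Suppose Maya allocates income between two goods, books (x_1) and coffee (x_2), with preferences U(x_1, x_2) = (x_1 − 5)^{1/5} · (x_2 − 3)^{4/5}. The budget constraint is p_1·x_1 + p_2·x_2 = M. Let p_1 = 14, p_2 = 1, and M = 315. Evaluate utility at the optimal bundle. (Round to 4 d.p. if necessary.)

Discretionary income = 315 − 5·14 − 3·1 = 242; x_1* = 5 + 0.2·242/14 = 8.4571; x_2* = 3 + 0.8·242/1 = 196.6.
Utility at the optimum: U(8.4571, 196.6) = 86.5501.

V = 86.5501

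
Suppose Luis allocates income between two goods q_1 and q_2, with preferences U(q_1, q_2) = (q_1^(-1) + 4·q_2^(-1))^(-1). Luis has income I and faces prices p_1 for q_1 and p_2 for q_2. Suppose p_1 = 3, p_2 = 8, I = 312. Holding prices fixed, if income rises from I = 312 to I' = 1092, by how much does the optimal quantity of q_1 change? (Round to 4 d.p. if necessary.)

From the CES first-order condition, (1/4)·(q_2/q_1)^(2) = p_1/p_2.
Hence q_2/q_1 = (4·p_1/p_2)^(1/(2)), i.e. raised to the 0.5 power.
With the ratio pinned down, the budget gives q_1* = I/(p_1 + p_2·(q_2/q_1)) and q_2* = (q_2/q_1)·q_1*.
Numerically q_2/q_1 = 1.224745, so q_1* = 312/(3 + 8·1.224745) = 24.3789.
At I' = 1092: q_1* = 85.3261. Change: 85.3261 − 24.3789 = 60.9472.

Δq_1* = 60.9472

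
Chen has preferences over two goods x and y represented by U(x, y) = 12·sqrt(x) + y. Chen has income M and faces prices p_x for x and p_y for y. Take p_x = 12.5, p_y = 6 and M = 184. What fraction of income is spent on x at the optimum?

share on x = 0.5635

Utility is quasi-linear in y; the FOC for x is 6/√x = p_x/p_y.
Solve: √x = 6·p_y/p_x, so x*(p_x,p_y) = (6·p_y/p_x)², and y* = (M − p_x·x*)/p_y.
Plugging in: x* = (6·6/12.5)² = 8.2944, y* = 13.3867.
Expenditure on x: 12.5·8.2944 = 103.68; share = 0.5635.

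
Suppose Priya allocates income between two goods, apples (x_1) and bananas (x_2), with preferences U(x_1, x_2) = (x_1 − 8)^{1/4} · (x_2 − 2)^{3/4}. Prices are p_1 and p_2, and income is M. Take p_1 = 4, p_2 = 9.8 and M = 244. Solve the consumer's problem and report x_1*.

This is Cobb-Douglas in (x_1−8, x_2−2): tangency gives 0.25·p_2·(x_2−2) = 0.75·p_1·(x_1−8).
After buying the subsistence bundle (8, 2), a share 0.25 of the remaining income goes to x_1: x_1* = 8 + 0.25·(M − 8p_1 − 2p_2)/p_1.
Discretionary income = 244 − 8·4 − 2·9.8 = 192.4; x_1* = 8 + 0.25·192.4/4 = 20.025.

x_1* = 20.025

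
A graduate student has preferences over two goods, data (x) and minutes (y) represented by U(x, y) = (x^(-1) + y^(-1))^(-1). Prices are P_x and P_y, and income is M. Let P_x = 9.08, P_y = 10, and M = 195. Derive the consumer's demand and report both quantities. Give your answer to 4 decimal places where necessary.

MU_x ∝ x^(-2), MU_y ∝ y^(-2), so MRS = (y/x)^(2) = P_x/P_y.
Solve for the ratio: y/x = [P_x/P_y]^(0.5).
With the ratio pinned down, the budget gives x* = M/(P_x + P_y·(y/x)) and y* = (y/x)·x*.
Numerically y/x = 0.95289, so x* = 195/(9.08 + 10·0.95289) = 10.4789 and y* = 0.95289·10.4789 = 9.9852.

x* = 10.4789, y* = 9.9852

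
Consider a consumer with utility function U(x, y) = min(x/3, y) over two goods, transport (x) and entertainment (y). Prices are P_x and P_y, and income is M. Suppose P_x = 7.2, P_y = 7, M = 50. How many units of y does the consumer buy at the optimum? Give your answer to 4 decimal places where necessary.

With perfect complements, no substitution: consume in ratio x:y = 3:1.
Budget: P_x·x + P_y·(1/3)·x = M, so (3·P_x + P_y)·x = 3·M.
Demand: x*(P_x,P_y,M) = 3·M/(3·P_x + P_y), y* = M/(3·P_x + P_y).
Here 3·7.2 + 7 = 28.6, giving y* = 1.7483.

y* = 1.7483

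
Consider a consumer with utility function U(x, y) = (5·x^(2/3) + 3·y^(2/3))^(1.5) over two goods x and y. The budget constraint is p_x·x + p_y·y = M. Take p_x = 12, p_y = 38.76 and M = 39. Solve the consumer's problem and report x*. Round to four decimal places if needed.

From the CES first-order condition, (5/3)·(y/x)^(1/3) = p_x/p_y.
Hence y/x = ((3/5)·p_x/p_y)^(1/(1/3)), i.e. raised to the 3 power.
Substitute y = (y/x)·x into the budget: x* = M/(p_x + p_y·(y/x)).
Numerically y/x = 0.00641, so x* = 39/(12 + 38.76·0.00641) = 3.1841.

x* = 3.1841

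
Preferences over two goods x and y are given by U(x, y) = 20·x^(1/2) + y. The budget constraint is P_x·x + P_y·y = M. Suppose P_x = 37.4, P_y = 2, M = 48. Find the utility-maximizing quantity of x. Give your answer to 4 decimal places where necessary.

x* = 0.286

Solve: √x = 10·P_y/P_x, so x*(P_x,P_y) = (10·P_y/P_x)², and y* = (M − P_x·x*)/P_y.
Plugging in: x* = (10·2/37.4)² = 0.286.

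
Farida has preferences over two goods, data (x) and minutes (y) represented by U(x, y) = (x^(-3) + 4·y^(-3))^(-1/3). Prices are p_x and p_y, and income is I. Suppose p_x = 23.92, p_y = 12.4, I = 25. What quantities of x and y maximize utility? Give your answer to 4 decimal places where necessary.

Substitute y = (y/x)·x into the budget: x* = I/(p_x + p_y·(y/x)).
Numerically y/x = 1.666671, so x* = 25/(23.92 + 12.4·1.666671) = 0.5607 and y* = 1.666671·0.5607 = 0.9345.

x* = 0.5607, y* = 0.9345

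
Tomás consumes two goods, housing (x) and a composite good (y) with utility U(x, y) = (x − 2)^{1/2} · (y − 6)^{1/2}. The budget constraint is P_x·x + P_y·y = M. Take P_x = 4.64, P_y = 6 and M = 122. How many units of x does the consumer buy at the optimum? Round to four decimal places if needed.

x* = 10.2672

Substituting into the budget: x* = 2 + 0.5·(M − 2·P_x − 6·P_y)/P_x, and y* = 6 + 0.5·(…)/P_y.
Discretionary income = 122 − 2·4.64 − 6·6 = 76.72; x* = 2 + 0.5·76.72/4.64 = 10.2672.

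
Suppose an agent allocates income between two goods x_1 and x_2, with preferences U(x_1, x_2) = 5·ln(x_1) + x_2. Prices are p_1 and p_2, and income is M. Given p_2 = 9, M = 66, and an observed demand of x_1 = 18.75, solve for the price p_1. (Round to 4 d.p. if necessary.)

MU_x_1 = 5/x_1, MU_x_2 = 1. Tangency: 5/x_1 = p_1/p_2.
So x_1*(p_1,p_2) = 5·p_2/p_1, independent of income; and x_2* = (M − 5·p_2)/p_2.
Set x_1* = 18.75 in the demand function and solve for p_1: p_1 = 2.4.

p_1 = 2.4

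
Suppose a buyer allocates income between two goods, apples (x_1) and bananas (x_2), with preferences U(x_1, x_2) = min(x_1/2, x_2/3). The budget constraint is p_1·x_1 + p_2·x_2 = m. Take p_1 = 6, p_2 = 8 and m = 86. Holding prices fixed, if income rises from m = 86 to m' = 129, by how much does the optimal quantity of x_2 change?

Δx_2* = 3.5833

Leontief preferences: the optimum is at the kink where x_1/2 = x_2/3, i.e. x_2 = (3/2)·x_1.
Budget: p_1·x_1 + p_2·(3/2)·x_1 = m, so (2·p_1 + 3·p_2)·x_1 = 2·m.
Demand: x_1*(p_1,p_2,m) = 2·m/(2·p_1 + 3·p_2), x_2* = 3·m/(2·p_1 + 3·p_2).
Here 2·6 + 3·8 = 36, giving x_2* = 7.1667.
At m' = 129: x_2* = 10.75. Change: 10.75 − 7.1667 = 3.5833.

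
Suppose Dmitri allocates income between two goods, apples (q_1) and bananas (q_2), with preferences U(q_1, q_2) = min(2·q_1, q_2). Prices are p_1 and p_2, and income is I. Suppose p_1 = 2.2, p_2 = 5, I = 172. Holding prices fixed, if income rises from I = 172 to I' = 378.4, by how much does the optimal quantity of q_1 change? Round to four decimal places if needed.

Δq_1* = 16.918

With perfect complements, no substitution: consume in ratio q_1:q_2 = 1:2.
Budget: p_1·q_1 + p_2·2·q_1 = I, so (p_1 + 2·p_2)·q_1 = I.
Demand: q_1*(p_1,p_2,I) = I/(p_1 + 2·p_2), q_2* = 2·I/(p_1 + 2·p_2).
Here 2.2 + 2·5 = 12.2, giving q_1* = 14.0984.
At I' = 378.4: q_1* = 31.0164. Change: 31.0164 − 14.0984 = 16.918.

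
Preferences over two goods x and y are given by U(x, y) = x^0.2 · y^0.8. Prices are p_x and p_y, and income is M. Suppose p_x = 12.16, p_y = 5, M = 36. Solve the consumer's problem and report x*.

MU_x/MU_y = (0.2·y)/(0.8·x); tangency sets this equal to p_x/p_y.
Rearranging, p_y·y = 4·p_x·x. Substituting into the budget gives p_x·x·(1 + 4) = M.
Demand: x*(p_x,p_y,M) = 0.2·M/p_x and y* = 0.8·M/p_y.
At p_x=12.16, p_y=5, M=36: x* = 0.2·36/12.16 = 0.5921.

x* = 0.5921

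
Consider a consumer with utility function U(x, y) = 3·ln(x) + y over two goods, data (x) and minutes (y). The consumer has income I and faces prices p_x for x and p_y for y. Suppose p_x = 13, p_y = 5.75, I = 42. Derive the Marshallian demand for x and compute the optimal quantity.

Set MRS = p_x/p_y: (3/x)/1 = p_x/p_y.
So x*(p_x,p_y) = 3·p_y/p_x, independent of income; and y* = (I − 3·p_y)/p_y.
At the given prices: x* = 3·5.75/13 = 1.3269.

x* = 1.3269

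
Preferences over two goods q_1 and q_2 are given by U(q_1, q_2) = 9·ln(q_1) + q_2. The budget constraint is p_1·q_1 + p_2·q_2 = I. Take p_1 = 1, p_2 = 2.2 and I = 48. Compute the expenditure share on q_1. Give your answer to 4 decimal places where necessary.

share on q_1 = 0.4125

MU_q_1 = 9/q_1, MU_q_2 = 1. Tangency: 9/q_1 = p_1/p_2.
So q_1*(p_1,p_2) = 9·p_2/p_1, independent of income; and q_2* = (I − 9·p_2)/p_2.
At the given prices: q_1* = 9·2.2/1 = 19.8, and q_2* = 12.8182.
Expenditure on q_1: 1·19.8 = 19.8; share = 0.4125.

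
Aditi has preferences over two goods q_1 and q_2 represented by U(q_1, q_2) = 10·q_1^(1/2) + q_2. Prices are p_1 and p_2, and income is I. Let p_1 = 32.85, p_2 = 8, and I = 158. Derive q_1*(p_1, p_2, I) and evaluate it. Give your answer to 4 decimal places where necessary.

q_1* = 1.4827

Solve: √q_1 = 5·p_2/p_1, so q_1*(p_1,p_2) = (5·p_2/p_1)², and q_2* = (I − p_1·q_1*)/p_2.
Plugging in: q_1* = (5·8/32.85)² = 1.4827.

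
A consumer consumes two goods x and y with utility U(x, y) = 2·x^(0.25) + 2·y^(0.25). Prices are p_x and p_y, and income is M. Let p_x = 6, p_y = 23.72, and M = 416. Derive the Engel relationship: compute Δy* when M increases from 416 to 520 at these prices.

MU_x ∝ 2·x^(-0.75), MU_y ∝ 2·y^(-0.75), so MRS = (y/x)^(0.75) = p_x/p_y.
Solve for the ratio: y/x = [p_x/p_y]^(4/3).
With the ratio pinned down, the budget gives x* = M/(p_x + p_y·(y/x)) and y* = (y/x)·x*.
Numerically y/x = 0.159974, so x* = 416/(6 + 23.72·0.159974) = 42.4725 and y* = 0.159974·42.4725 = 6.7945.
At M' = 520: y* = 8.4931. Change: 8.4931 − 6.7945 = 1.6986.

Δy* = 1.6986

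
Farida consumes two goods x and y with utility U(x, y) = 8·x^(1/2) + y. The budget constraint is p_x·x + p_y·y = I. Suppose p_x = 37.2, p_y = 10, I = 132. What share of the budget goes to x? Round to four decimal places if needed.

Utility is quasi-linear in y; the FOC for x is 4/√x = p_x/p_y.
Thus x* = (4·p_y/p_x)² — independent of I — with the rest of income spent on y.
Plugging in: x* = (4·10/37.2)² = 1.1562, y* = 8.8989.
Expenditure on x: 37.2·1.1562 = 43.0108; share = 0.3258.

share on x = 0.3258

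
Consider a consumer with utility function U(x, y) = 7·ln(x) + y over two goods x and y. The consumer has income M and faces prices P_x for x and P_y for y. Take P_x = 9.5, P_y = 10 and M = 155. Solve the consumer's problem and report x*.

x* = 7.3684

Set MRS = P_x/P_y: (7/x)/1 = P_x/P_y.
So x*(P_x,P_y) = 7·P_y/P_x, independent of income; and y* = (M − 7·P_y)/P_y.
At the given prices: x* = 7·10/9.5 = 7.3684.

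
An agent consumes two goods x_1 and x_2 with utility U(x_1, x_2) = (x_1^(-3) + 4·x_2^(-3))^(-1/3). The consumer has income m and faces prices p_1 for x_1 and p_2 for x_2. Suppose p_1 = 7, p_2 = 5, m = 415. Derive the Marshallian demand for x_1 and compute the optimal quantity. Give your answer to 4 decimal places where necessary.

Substitute x_2 = (x_2/x_1)·x_1 into the budget: x_1* = m/(p_1 + p_2·(x_2/x_1)).
Numerically x_2/x_1 = 1.538321, so x_1* = 415/(7 + 5·1.538321) = 28.2474.

x_1* = 28.2474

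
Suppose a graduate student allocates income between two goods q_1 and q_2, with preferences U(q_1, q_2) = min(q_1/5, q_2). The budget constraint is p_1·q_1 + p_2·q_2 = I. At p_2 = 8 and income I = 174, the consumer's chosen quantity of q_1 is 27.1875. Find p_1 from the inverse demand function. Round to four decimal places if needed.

p_1 = 4.8

Leontief preferences: the optimum is at the kink where q_1/5 = q_2/1, i.e. q_2 = (1/5)·q_1.
Budget: p_1·q_1 + p_2·(1/5)·q_1 = I, so (5·p_1 + p_2)·q_1 = 5·I.
Demand: q_1*(p_1,p_2,I) = 5·I/(5·p_1 + p_2), q_2* = I/(5·p_1 + p_2).
Set q_1* = 27.1875 in the demand function and solve for p_1: p_1 = 4.8.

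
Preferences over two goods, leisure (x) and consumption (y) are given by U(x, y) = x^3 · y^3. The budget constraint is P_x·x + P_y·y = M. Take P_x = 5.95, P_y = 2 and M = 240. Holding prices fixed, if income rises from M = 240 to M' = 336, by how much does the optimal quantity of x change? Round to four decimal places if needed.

Demand: x*(P_x,P_y,M) = 0.5·M/P_x and y* = 0.5·M/P_y.
At P_x=5.95, P_y=2, M=240: x* = 0.5·240/5.95 = 20.1681.
At M' = 336: x* = 28.2353. Change: 28.2353 − 20.1681 = 8.0672.

Δx* = 8.0672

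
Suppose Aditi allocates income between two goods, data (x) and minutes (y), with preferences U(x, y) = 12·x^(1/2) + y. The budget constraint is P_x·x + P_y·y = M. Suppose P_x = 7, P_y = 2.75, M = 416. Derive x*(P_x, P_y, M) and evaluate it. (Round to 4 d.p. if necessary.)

x* = 5.5561

Utility is quasi-linear in y; the FOC for x is 6/√x = P_x/P_y.
Solve: √x = 6·P_y/P_x, so x*(P_x,P_y) = (6·P_y/P_x)², and y* = (M − P_x·x*)/P_y.
Plugging in: x* = (6·2.75/7)² = 5.5561.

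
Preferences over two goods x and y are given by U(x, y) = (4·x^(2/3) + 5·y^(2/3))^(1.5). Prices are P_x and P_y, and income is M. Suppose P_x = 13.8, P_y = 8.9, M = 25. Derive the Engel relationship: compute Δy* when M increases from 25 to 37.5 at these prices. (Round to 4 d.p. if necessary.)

MRS = MU_x/MU_y = (4/5)·(y/x)^(1/3). Set equal to P_x/P_y.
Hence y/x = ((5/4)·P_x/P_y)^(1/(1/3)), i.e. raised to the 3 power.
With the ratio pinned down, the budget gives x* = M/(P_x + P_y·(y/x)) and y* = (y/x)·x*.
Numerically y/x = 7.281105, so x* = 25/(13.8 + 8.9·7.281105) = 0.3181 and y* = 7.281105·0.3181 = 2.3158.
At M' = 37.5: y* = 3.4737. Change: 3.4737 − 2.3158 = 1.1579.

Δy* = 1.1579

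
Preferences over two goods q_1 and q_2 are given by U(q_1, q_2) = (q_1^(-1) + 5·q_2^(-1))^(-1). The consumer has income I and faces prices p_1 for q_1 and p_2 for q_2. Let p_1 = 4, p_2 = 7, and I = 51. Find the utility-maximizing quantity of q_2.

q_2* = 5.445

From the CES first-order condition, (1/5)·(q_2/q_1)^(2) = p_1/p_2.
Hence q_2/q_1 = (5·p_1/p_2)^(1/(2)), i.e. raised to the 0.5 power.
Substitute q_2 = (q_2/q_1)·q_1 into the budget: q_1* = I/(p_1 + p_2·(q_2/q_1)).
Numerically q_2/q_1 = 1.690309, so q_1* = 51/(4 + 7·1.690309) = 3.2213 and q_2* = 1.690309·3.2213 = 5.445.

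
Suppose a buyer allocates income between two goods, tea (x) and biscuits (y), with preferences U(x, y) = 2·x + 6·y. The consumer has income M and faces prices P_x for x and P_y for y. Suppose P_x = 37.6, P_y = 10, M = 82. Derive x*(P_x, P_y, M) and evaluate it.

x* = 0

Perfect substitutes: compare marginal utility per dollar. 2/P_x vs 6/P_y → 0.0532 vs 0.6.
y gives more utility per dollar, so spend all income on y: y* = M/P_y, x* = 0.
Numerically: x* = 0, y* = 8.2.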